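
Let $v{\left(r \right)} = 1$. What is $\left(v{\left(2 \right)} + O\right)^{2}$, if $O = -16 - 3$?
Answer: $324$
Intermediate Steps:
$O = -19$
$\left(v{\left(2 \right)} + O\right)^{2} = \left(1 - 19\right)^{2} = \left(-18\right)^{2} = 324$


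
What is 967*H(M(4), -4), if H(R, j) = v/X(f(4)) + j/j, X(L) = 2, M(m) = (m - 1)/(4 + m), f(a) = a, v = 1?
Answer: 2901/2 ≈ 1450.5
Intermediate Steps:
M(m) = (-1 + m)/(4 + m)
H(R, j) = 3/2 (H(R, j) = 1/2 + j/j = 1*(½) + 1 = ½ + 1 = 3/2)
967*H(M(4), -4) = 967*(3/2) = 2901/2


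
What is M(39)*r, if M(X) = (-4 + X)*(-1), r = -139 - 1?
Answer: 4900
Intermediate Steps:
r = -140
M(X) = 4 - X
M(39)*r = (4 - 1*39)*(-140) = (4 - 39)*(-140) = -35*(-140) = 4900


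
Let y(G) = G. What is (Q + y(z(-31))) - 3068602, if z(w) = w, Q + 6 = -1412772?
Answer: -4481411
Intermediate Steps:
Q = -1412778 (Q = -6 - 1412772 = -1412778)
(Q + y(z(-31))) - 3068602 = (-1412778 - 31) - 3068602 = -1412809 - 3068602 = -4481411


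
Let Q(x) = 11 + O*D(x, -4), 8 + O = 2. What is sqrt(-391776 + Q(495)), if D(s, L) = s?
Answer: I*sqrt(394735) ≈ 628.28*I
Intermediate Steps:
O = -6 (O = -8 + 2 = -6)
Q(x) = 11 - 6*x
sqrt(-391776 + Q(495)) = sqrt(-391776 + (11 - 6*495)) = sqrt(-391776 + (11 - 2970)) = sqrt(-391776 - 2959) = sqrt(-394735) = I*sqrt(394735)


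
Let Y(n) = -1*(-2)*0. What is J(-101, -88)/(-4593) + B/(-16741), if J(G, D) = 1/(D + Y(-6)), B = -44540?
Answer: 18002372101/6766444344 ≈ 2.6605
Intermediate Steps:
Y(n) = 0 (Y(n) = 2*0 = 0)
J(G, D) = 1/D (J(G, D) = 1/(D + 0) = 1/D)
J(-101, -88)/(-4593) + B/(-16741) = 1/(-88*(-4593)) - 44540/(-16741) = -1/88*(-1/4593) - 44540*(-1/16741) = 1/404184 + 44540/16741 = 18002372101/6766444344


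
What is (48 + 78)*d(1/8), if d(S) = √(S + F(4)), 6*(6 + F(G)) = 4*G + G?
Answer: 21*I*√366/2 ≈ 200.88*I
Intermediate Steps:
F(G) = -6 + 5*G/6 (F(G) = -6 + (4*G + G)/6 = -6 + (5*G)/6 = -6 + 5*G/6)
d(S) = √(-8/3 + S) (d(S) = √(S + (-6 + (⅚)*4)) = √(S + (-6 + 10/3)) = √(S - 8/3) = √(-8/3 + S))
(48 + 78)*d(1/8) = (48 + 78)*(√(-24 + 9/8)/3) = 126*(√(-24 + 9*(⅛))/3) = 126*(√(-24 + 9/8)/3) = 126*(√(-183/8)/3) = 126*((I*√366/4)/3) = 126*(I*√366/12) = 21*I*√366/2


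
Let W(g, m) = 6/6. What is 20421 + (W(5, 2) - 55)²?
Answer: 23337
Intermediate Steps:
W(g, m) = 1 (W(g, m) = 6*(⅙) = 1)
20421 + (W(5, 2) - 55)² = 20421 + (1 - 55)² = 20421 + (-54)² = 20421 + 2916 = 23337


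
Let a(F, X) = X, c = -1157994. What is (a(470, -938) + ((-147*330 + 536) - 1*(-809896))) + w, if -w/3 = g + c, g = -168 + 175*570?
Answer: 3936220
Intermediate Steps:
g = 99582 (g = -168 + 99750 = 99582)
w = 3175236 (w = -3*(99582 - 1157994) = -3*(-1058412) = 3175236)
(a(470, -938) + ((-147*330 + 536) - 1*(-809896))) + w = (-938 + ((-147*330 + 536) - 1*(-809896))) + 3175236 = (-938 + ((-48510 + 536) + 809896)) + 3175236 = (-938 + (-47974 + 809896)) + 3175236 = (-938 + 761922) + 3175236 = 760984 + 3175236 = 3936220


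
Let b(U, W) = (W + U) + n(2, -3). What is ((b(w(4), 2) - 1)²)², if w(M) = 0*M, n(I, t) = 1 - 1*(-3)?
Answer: 625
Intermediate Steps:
n(I, t) = 4 (n(I, t) = 1 + 3 = 4)
w(M) = 0
b(U, W) = 4 + U + W (b(U, W) = (W + U) + 4 = (U + W) + 4 = 4 + U + W)
((b(w(4), 2) - 1)²)² = (((4 + 0 + 2) - 1)²)² = ((6 - 1)²)² = (5²)² = 25² = 625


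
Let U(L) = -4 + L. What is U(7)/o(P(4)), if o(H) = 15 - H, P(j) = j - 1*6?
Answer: 3/17 ≈ 0.17647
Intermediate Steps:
P(j) = -6 + j (P(j) = j - 6 = -6 + j)
U(7)/o(P(4)) = (-4 + 7)/(15 - (-6 + 4)) = 3/(15 - 1*(-2)) = 3/(15 + 2) = 3/17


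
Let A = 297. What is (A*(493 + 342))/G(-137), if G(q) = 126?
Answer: 27555/14 ≈ 1968.2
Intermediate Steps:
(A*(493 + 342))/G(-137) = (297*(493 + 342))/126 = (297*835)*(1/126) = 247995*(1/126) = 27555/14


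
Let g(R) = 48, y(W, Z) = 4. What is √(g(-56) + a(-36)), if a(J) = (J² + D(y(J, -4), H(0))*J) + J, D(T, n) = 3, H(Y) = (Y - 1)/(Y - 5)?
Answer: 20*√3 ≈ 34.641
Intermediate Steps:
H(Y) = (-1 + Y)/(-5 + Y)
a(J) = J² + 4*J (a(J) = (J² + 3*J) + J = J² + 4*J)
√(g(-56) + a(-36)) = √(48 - 36*(4 - 36)) = √(48 - 36*(-32)) = √(48 + 1152) = √1200 = 20*√3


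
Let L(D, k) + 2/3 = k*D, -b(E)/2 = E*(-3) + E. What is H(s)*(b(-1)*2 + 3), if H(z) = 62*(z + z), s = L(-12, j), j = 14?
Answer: 313720/3 ≈ 1.0457e+5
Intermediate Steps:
b(E) = 4*E (b(E) = -2*(E*(-3) + E) = -2*(-3*E + E) = -(-4)*E = 4*E)
L(D, k) = -⅔ + D*k (L(D, k) = -⅔ + k*D = -⅔ + D*k)
s = -506/3 (s = -⅔ - 12*14 = -⅔ - 168 = -506/3 ≈ -168.67)
H(z) = 124*z (H(z) = 62*(2*z) = 124*z)
H(s)*(b(-1)*2 + 3) = (124*(-506/3))*((4*(-1))*2 + 3) = -62744*(-4*2 + 3)/3 = -62744*(-8 + 3)/3 = -62744/3*(-5) = 313720/3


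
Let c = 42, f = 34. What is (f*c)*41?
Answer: 58548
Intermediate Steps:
(f*c)*41 = (34*42)*41 = 1428*41 = 58548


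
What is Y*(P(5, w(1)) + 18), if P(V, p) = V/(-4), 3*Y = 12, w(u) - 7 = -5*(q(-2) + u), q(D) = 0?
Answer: 67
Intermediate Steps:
w(u) = 7 - 5*u (w(u) = 7 - 5*(0 + u) = 7 - 5*u)
Y = 4 (Y = (⅓)*12 = 4)
P(V, p) = -V/4 (P(V, p) = V*(-¼) = -V/4)
Y*(P(5, w(1)) + 18) = 4*(-¼*5 + 18) = 4*(-5/4 + 18) = 4*(67/4) = 67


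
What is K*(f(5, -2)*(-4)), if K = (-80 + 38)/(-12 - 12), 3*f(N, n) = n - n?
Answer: 0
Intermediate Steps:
f(N, n) = 0 (f(N, n) = (n - n)/3 = (⅓)*0 = 0)
K = 7/4 (K = -42/(-24) = -42*(-1/24) = 7/4 ≈ 1.7500)
K*(f(5, -2)*(-4)) = 7*(0*(-4))/4 = (7/4)*0 = 0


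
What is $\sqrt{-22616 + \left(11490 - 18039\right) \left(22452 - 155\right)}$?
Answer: $11 i \sqrt{1206989} \approx 12085.0 i$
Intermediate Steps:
$\sqrt{-22616 + \left(11490 - 18039\right) \left(22452 - 155\right)} = \sqrt{-22616 - 146023053} = \sqrt{-146045669} = 11 i \sqrt{1206989}$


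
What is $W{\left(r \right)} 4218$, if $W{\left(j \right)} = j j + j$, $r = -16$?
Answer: $1012320$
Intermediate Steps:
$W{\left(j \right)} = j + j^{2}$ ($W{\left(j \right)} = j^{2} + j = j + j^{2}$)
$W{\left(r \right)} 4218 = - 16 \left(1 - 16\right) 4218 = \left(-16\right) \left(-15\right) 4218 = 240 \cdot 4218 = 1012320$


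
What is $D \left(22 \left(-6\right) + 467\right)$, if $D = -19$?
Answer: $-6365$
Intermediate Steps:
$D \left(22 \left(-6\right) + 467\right) = - 19 \left(22 \left(-6\right) + 467\right) = - 19 \left(-132 + 467\right) = \left(-19\right) 335 = -6365$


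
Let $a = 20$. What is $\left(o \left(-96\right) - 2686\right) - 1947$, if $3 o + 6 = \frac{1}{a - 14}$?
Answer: $- \frac{13339}{3} \approx -4446.3$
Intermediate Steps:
$o = - \frac{35}{18}$ ($o = -2 + \frac{1}{3 \left(20 - 14\right)} = -2 + \frac{1}{3 \cdot 6} = -2 + \frac{1}{3} \cdot \frac{1}{6} = -2 + \frac{1}{18} = - \frac{35}{18} \approx -1.9444$)
$\left(o \left(-96\right) - 2686\right) - 1947 = \left(\left(- \frac{35}{18}\right) \left(-96\right) - 2686\right) - 1947 = \left(\frac{560}{3} - 2686\right) - 1947 = - \frac{7498}{3} - 1947 = - \frac{13339}{3}$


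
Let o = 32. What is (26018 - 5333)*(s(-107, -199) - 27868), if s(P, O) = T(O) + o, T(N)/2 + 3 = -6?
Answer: -576159990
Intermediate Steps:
T(N) = -18 (T(N) = -6 + 2*(-6) = -6 - 12 = -18)
s(P, O) = 14 (s(P, O) = -18 + 32 = 14)
(26018 - 5333)*(s(-107, -199) - 27868) = (26018 - 5333)*(14 - 27868) = 20685*(-27854) = -576159990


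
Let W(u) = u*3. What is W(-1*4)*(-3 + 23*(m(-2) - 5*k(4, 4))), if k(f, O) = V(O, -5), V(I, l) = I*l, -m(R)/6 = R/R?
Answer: -25908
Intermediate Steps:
m(R) = -6 (m(R) = -6*R/R = -6*1 = -6)
k(f, O) = -5*O (k(f, O) = O*(-5) = -5*O)
W(u) = 3*u
W(-1*4)*(-3 + 23*(m(-2) - 5*k(4, 4))) = (3*(-1*4))*(-3 + 23*(-6 - (-25)*4)) = (3*(-4))*(-3 + 23*(-6 - 5*(-20))) = -12*(-3 + 23*(-6 + 100)) = -12*(-3 + 23*94) = -12*(-3 + 2162) = -12*2159 = -25908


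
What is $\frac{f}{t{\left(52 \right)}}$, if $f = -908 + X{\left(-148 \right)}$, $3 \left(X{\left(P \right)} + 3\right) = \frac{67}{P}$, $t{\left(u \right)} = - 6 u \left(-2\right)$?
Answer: $- \frac{404551}{277056} \approx -1.4602$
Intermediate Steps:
$t{\left(u \right)} = 12 u$
$X{\left(P \right)} = -3 + \frac{67}{3 P}$ ($X{\left(P \right)} = -3 + \frac{67 \frac{1}{P}}{3} = -3 + \frac{67}{3 P}$)
$f = - \frac{404551}{444}$ ($f = -908 - \left(3 - \frac{67}{3 \left(-148\right)}\right) = -908 + \left(-3 + \frac{67}{3} \left(- \frac{1}{148}\right)\right) = -908 - \frac{1399}{444} = - \frac{404551}{444} \approx -911.15$)
$\frac{f}{t{\left(52 \right)}} = - \frac{404551}{444 \cdot 12 \cdot 52} = - \frac{404551}{444 \cdot 624} = \left(- \frac{404551}{444}\right) \frac{1}{624} = - \frac{404551}{277056}$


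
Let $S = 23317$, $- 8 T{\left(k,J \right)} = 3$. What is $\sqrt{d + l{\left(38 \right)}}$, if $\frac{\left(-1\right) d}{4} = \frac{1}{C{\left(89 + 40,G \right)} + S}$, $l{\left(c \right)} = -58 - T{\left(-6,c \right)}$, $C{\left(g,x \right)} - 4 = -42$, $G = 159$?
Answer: $\frac{i \sqrt{499644207258}}{93116} \approx 7.5911 i$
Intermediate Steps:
$C{\left(g,x \right)} = -38$ ($C{\left(g,x \right)} = 4 - 42 = -38$)
$T{\left(k,J \right)} = - \frac{3}{8}$ ($T{\left(k,J \right)} = \left(- \frac{1}{8}\right) 3 = - \frac{3}{8}$)
$l{\left(c \right)} = - \frac{461}{8}$ ($l{\left(c \right)} = -58 - - \frac{3}{8} = -58 + \frac{3}{8} = - \frac{461}{8}$)
$d = - \frac{4}{23279}$ ($d = - \frac{4}{-38 + 23317} = - \frac{4}{23279} \approx -0.00017183$)
$\sqrt{d + l{\left(38 \right)}} = \sqrt{- \frac{4}{23279} - \frac{461}{8}} = \sqrt{- \frac{10731651}{186232}} = \frac{i \sqrt{499644207258}}{93116}$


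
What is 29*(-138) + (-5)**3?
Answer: -4127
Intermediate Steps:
29*(-138) + (-5)**3 = -4002 - 125 = -4127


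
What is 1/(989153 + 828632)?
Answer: 1/1817785 ≈ 5.5012e-7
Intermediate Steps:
1/(989153 + 828632) = 1/1817785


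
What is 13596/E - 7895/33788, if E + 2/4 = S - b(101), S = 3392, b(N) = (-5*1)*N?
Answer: 857237561/263309884 ≈ 3.2556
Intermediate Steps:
b(N) = -5*N
E = 7793/2 (E = -½ + (3392 - (-5)*101) = -½ + (3392 - 1*(-505)) = -½ + (3392 + 505) = -½ + 3897 = 7793/2 ≈ 3896.5)
13596/E - 7895/33788 = 13596/(7793/2) - 7895/33788 = 13596*(2/7793) - 7895*1/33788 = 27192/7793 - 7895/33788 = 857237561/263309884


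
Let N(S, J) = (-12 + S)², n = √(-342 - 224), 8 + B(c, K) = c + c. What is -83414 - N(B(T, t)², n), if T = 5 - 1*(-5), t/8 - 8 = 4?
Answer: -100838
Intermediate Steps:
t = 96 (t = 64 + 8*4 = 64 + 32 = 96)
T = 10 (T = 5 + 5 = 10)
B(c, K) = -8 + 2*c (B(c, K) = -8 + (c + c) = -8 + 2*c)
n = I*√566 (n = √(-566) = I*√566 ≈ 23.791*I)
-83414 - N(B(T, t)², n) = -83414 - (-12 + (-8 + 2*10)²)² = -83414 - (-12 + (-8 + 20)²)² = -83414 - (-12 + 12²)² = -83414 - (-12 + 144)² = -83414 - 1*132² = -83414 - 1*17424 = -83414 - 17424 = -100838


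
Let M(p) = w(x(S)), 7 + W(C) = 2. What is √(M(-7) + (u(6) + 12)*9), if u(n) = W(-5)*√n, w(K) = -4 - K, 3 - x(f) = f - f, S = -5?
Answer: √(101 - 45*√6) ≈ 3.0376*I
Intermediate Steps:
W(C) = -5 (W(C) = -7 + 2 = -5)
x(f) = 3 (x(f) = 3 - (f - f) = 3 - 1*0 = 3 + 0 = 3)
u(n) = -5*√n
M(p) = -7 (M(p) = -4 - 1*3 = -4 - 3 = -7)
√(M(-7) + (u(6) + 12)*9) = √(-7 + (-5*√6 + 12)*9) = √(-7 + (12 - 5*√6)*9) = √(-7 + (108 - 45*√6)) = √(101 - 45*√6)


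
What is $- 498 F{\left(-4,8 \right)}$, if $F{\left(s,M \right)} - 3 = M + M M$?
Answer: $-37350$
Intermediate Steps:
$F{\left(s,M \right)} = 3 + M + M^{2}$ ($F{\left(s,M \right)} = 3 + \left(M + M M\right) = 3 + \left(M + M^{2}\right) = 3 + M + M^{2}$)
$- 498 F{\left(-4,8 \right)} = - 498 \left(3 + 8 + 8^{2}\right) = - 498 \left(3 + 8 + 64\right) = \left(-498\right) 75 = -37350$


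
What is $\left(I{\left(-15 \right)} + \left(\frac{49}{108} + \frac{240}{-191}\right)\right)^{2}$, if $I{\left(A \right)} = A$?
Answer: $\frac{106263612361}{425514384} \approx 249.73$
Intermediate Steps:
$\left(I{\left(-15 \right)} + \left(\frac{49}{108} + \frac{240}{-191}\right)\right)^{2} = \left(-15 + \left(\frac{49}{108} + \frac{240}{-191}\right)\right)^{2} = \left(-15 + \left(49 \cdot \frac{1}{108} + 240 \left(- \frac{1}{191}\right)\right)\right)^{2} = \left(-15 + \left(\frac{49}{108} - \frac{240}{191}\right)\right)^{2} = \left(-15 - \frac{16561}{20628}\right)^{2} = \left(- \frac{325981}{20628}\right)^{2} = \frac{106263612361}{425514384}$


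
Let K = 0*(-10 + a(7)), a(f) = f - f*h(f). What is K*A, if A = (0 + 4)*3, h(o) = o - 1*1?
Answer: 0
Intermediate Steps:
h(o) = -1 + o (h(o) = o - 1 = -1 + o)
a(f) = f - f*(-1 + f)
A = 12 (A = 4*3 = 12)
K = 0 (K = 0*(-10 + 7*(2 - 1*7)) = 0*(-10 + 7*(2 - 7)) = 0*(-10 + 7*(-5)) = 0*(-10 - 35) = 0*(-45) = 0)
K*A = 0*12 = 0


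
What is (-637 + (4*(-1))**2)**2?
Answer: 385641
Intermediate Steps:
(-637 + (4*(-1))**2)**2 = (-637 + (-4)**2)**2 = (-637 + 16)**2 = (-621)**2 = 385641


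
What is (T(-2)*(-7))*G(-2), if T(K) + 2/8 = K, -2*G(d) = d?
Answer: 63/4 ≈ 15.750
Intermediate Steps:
G(d) = -d/2
T(K) = -¼ + K
(T(-2)*(-7))*G(-2) = ((-¼ - 2)*(-7))*(-½*(-2)) = -9/4*(-7)*1 = (63/4)*1 = 63/4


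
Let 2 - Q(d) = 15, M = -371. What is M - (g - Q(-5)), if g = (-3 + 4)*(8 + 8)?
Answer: -400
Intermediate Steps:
Q(d) = -13 (Q(d) = 2 - 1*15 = 2 - 15 = -13)
g = 16 (g = 1*16 = 16)
M - (g - Q(-5)) = -371 - (16 - 1*(-13)) = -371 - (16 + 13) = -371 - 1*29 = -371 - 29 = -400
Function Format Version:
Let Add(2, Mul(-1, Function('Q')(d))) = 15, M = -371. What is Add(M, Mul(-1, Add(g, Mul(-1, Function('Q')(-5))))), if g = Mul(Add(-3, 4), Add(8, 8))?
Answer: -400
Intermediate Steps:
Function('Q')(d) = -13 (Function('Q')(d) = Add(2, Mul(-1, 15)) = Add(2, -15) = -13)
g = 16 (g = Mul(1, 16) = 16)
Add(M, Mul(-1, Add(g, Mul(-1, Function('Q')(-5))))) = Add(-371, Mul(-1, Add(16, Mul(-1, -13)))) = Add(-371, Mul(-1, Add(16, 13))) = Add(-371, Mul(-1, 29)) = Add(-371, -29) = -400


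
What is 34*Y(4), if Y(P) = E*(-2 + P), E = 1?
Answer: 68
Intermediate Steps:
Y(P) = -2 + P (Y(P) = 1*(-2 + P) = -2 + P)
34*Y(4) = 34*(-2 + 4) = 34*2 = 68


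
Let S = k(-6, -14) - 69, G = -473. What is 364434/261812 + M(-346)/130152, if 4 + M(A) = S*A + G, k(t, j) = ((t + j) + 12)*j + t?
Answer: 378924245/293753064 ≈ 1.2899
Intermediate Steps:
k(t, j) = t + j*(12 + j + t) (k(t, j) = ((j + t) + 12)*j + t = (12 + j + t)*j + t = j*(12 + j + t) + t = t + j*(12 + j + t))
S = 37 (S = (-6 + (-14)² + 12*(-14) - 14*(-6)) - 69 = (-6 + 196 - 168 + 84) - 69 = 106 - 69 = 37)
M(A) = -477 + 37*A (M(A) = -4 + (37*A - 473) = -4 + (-473 + 37*A) = -477 + 37*A)
364434/261812 + M(-346)/130152 = 364434/261812 + (-477 + 37*(-346))/130152 = 364434*(1/261812) + (-477 - 12802)*(1/130152) = 182217/130906 - 13279*1/130152 = 182217/130906 - 13279/130152 = 378924245/293753064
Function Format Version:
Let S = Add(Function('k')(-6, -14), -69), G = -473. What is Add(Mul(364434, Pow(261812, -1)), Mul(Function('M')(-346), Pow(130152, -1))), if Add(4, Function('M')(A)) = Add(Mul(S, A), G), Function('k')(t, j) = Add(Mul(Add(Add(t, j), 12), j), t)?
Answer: Rational(378924245, 293753064) ≈ 1.2899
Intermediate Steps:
Function('k')(t, j) = Add(t, Mul(j, Add(12, j, t))) (Function('k')(t, j) = Add(Mul(Add(Add(j, t), 12), j), t) = Add(Mul(Add(12, j, t), j), t) = Add(Mul(j, Add(12, j, t)), t) = Add(t, Mul(j, Add(12, j, t))))
S = 37 (S = Add(Add(-6, Pow(-14, 2), Mul(12, -14), Mul(-14, -6)), -69) = Add(Add(-6, 196, -168, 84), -69) = Add(106, -69) = 37)
Function('M')(A) = Add(-477, Mul(37, A)) (Function('M')(A) = Add(-4, Add(Mul(37, A), -473)) = Add(-4, Add(-473, Mul(37, A))) = Add(-477, Mul(37, A)))
Add(Mul(364434, Pow(261812, -1)), Mul(Function('M')(-346), Pow(130152, -1))) = Add(Mul(364434, Pow(261812, -1)), Mul(Add(-477, Mul(37, -346)), Pow(130152, -1))) = Add(Mul(364434, Rational(1, 261812)), Mul(Add(-477, -12802), Rational(1, 130152))) = Add(Rational(182217, 130906), Mul(-13279, Rational(1, 130152))) = Add(Rational(182217, 130906), Rational(-13279, 130152)) = Rational(378924245, 293753064)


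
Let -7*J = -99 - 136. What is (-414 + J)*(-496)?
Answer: 1320848/7 ≈ 1.8869e+5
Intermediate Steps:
J = 235/7 (J = -(-99 - 136)/7 = -1/7*(-235) = 235/7 ≈ 33.571)
(-414 + J)*(-496) = (-414 + 235/7)*(-496) = -2663/7*(-496) = 1320848/7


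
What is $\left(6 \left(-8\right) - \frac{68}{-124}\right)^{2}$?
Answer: $\frac{2163841}{961} \approx 2251.7$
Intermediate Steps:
$\left(6 \left(-8\right) - \frac{68}{-124}\right)^{2} = \left(-48 - - \frac{17}{31}\right)^{2} = \left(-48 + \frac{17}{31}\right)^{2} = \left(- \frac{1471}{31}\right)^{2} = \frac{2163841}{961}$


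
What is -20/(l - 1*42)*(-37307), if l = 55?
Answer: 746140/13 ≈ 57395.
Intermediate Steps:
-20/(l - 1*42)*(-37307) = -20/(55 - 1*42)*(-37307) = -20/(55 - 42)*(-37307) = -20/13*(-37307) = 746140/13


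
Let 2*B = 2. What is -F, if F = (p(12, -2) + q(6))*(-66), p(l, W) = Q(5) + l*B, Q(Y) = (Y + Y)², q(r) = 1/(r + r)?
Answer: 14795/2 ≈ 7397.5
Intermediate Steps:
B = 1 (B = (½)*2 = 1)
q(r) = 1/(2*r)
Q(Y) = 4*Y² (Q(Y) = (2*Y)² = 4*Y²)
p(l, W) = 100 + l (p(l, W) = 4*5² + l*1 = 4*25 + l = 100 + l)
F = -14795/2 (F = ((100 + 12) + (½)/6)*(-66) = (112 + (½)*(⅙))*(-66) = (112 + 1/12)*(-66) = (1345/12)*(-66) = -14795/2 ≈ -7397.5)
-F = -1*(-14795/2) = 14795/2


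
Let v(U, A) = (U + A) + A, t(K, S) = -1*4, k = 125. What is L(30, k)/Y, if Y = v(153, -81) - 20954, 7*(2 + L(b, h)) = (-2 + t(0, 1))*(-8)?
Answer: -34/146741 ≈ -0.00023170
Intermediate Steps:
t(K, S) = -4
v(U, A) = U + 2*A (v(U, A) = (A + U) + A = U + 2*A)
L(b, h) = 34/7 (L(b, h) = -2 + ((-2 - 4)*(-8))/7 = -2 + (-6*(-8))/7 = -2 + (⅐)*48 = -2 + 48/7 = 34/7)
Y = -20963 (Y = (153 + 2*(-81)) - 20954 = (153 - 162) - 20954 = -9 - 20954 = -20963)
L(30, k)/Y = (34/7)/(-20963) = (34/7)*(-1/20963) = -34/146741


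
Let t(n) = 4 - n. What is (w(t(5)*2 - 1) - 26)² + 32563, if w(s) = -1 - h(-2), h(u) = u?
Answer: 33188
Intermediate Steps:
w(s) = 1 (w(s) = -1 - 1*(-2) = -1 + 2 = 1)
(w(t(5)*2 - 1) - 26)² + 32563 = (1 - 26)² + 32563 = (-25)² + 32563 = 625 + 32563 = 33188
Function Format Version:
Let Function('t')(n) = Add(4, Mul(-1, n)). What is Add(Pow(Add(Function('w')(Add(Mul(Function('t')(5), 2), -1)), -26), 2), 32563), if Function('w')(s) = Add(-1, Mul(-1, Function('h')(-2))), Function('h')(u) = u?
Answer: 33188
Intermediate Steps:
Function('w')(s) = 1 (Function('w')(s) = Add(-1, Mul(-1, -2)) = Add(-1, 2) = 1)
Add(Pow(Add(Function('w')(Add(Mul(Function('t')(5), 2), -1)), -26), 2), 32563) = Add(Pow(Add(1, -26), 2), 32563) = Add(Pow(-25, 2), 32563) = Add(625, 32563) = 33188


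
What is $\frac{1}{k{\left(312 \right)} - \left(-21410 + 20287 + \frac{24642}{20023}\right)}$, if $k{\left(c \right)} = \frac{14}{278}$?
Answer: $\frac{2783197}{3122245154} \approx 0.00089141$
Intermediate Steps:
$k{\left(c \right)} = \frac{7}{139}$ ($k{\left(c \right)} = 14 \cdot \frac{1}{278} = \frac{7}{139}$)
$\frac{1}{k{\left(312 \right)} - \left(-21410 + 20287 + \frac{24642}{20023}\right)} = \frac{1}{\frac{7}{139} - \left(-21410 + 20287 + \frac{24642}{20023}\right)} = \frac{1}{\frac{7}{139} - - \frac{22461187}{20023}} = \frac{1}{\frac{7}{139} + \left(- \frac{24642}{20023} + 1123\right)} = \frac{1}{\frac{7}{139} + \frac{22461187}{20023}} = \frac{1}{\frac{3122245154}{2783197}} = \frac{2783197}{3122245154}$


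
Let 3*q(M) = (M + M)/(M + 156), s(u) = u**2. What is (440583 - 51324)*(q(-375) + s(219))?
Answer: 1362887753877/73 ≈ 1.8670e+10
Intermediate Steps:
q(M) = 2*M/(3*(156 + M)) (q(M) = ((M + M)/(M + 156))/3 = ((2*M)/(156 + M))/3 = (2*M/(156 + M))/3 = 2*M/(3*(156 + M)))
(440583 - 51324)*(q(-375) + s(219)) = (440583 - 51324)*((2/3)*(-375)/(156 - 375) + 219**2) = 389259*((2/3)*(-375)/(-219) + 47961) = 389259*((2/3)*(-375)*(-1/219) + 47961) = 389259*(250/219 + 47961) = 389259*(10503709/219) = 1362887753877/73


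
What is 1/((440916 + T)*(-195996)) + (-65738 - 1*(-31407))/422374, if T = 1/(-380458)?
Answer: -141093255556471961693/1735869118695205052451 ≈ -0.081281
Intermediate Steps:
T = -1/380458 ≈ -2.6284e-6
1/((440916 + T)*(-195996)) + (-65738 - 1*(-31407))/422374 = 1/((440916 - 1/380458)*(-195996)) + (-65738 - 1*(-31407))/422374 = -1/195996/(167750019527/380458) + (-65738 + 31407)*(1/422374) = (380458/167750019527)*(-1/195996) - 34331*1/422374 = -190229/16439166413606946 - 34331/422374 = -141093255556471961693/1735869118695205052451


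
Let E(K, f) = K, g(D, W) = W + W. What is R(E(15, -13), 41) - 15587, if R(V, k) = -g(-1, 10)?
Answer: -15607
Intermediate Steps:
g(D, W) = 2*W
R(V, k) = -20 (R(V, k) = -2*10 = -1*20 = -20)
R(E(15, -13), 41) - 15587 = -20 - 15587 = -15607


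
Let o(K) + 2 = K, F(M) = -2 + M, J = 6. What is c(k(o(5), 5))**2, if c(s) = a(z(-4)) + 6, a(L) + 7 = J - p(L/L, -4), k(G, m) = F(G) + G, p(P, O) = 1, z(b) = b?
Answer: 16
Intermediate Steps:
o(K) = -2 + K
k(G, m) = -2 + 2*G (k(G, m) = (-2 + G) + G = -2 + 2*G)
a(L) = -2 (a(L) = -7 + (6 - 1*1) = -7 + (6 - 1) = -7 + 5 = -2)
c(s) = 4 (c(s) = -2 + 6 = 4)
c(k(o(5), 5))**2 = 4**2 = 16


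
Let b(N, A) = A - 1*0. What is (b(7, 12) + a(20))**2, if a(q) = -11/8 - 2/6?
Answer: 61009/576 ≈ 105.92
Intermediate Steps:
a(q) = -41/24 (a(q) = -11*1/8 - 2*1/6 = -11/8 - 1/3 = -41/24)
b(N, A) = A (b(N, A) = A + 0 = A)
(b(7, 12) + a(20))**2 = (12 - 41/24)**2 = (247/24)**2 = 61009/576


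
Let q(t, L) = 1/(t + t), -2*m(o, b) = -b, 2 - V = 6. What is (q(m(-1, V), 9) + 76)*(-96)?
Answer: -7272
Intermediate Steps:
V = -4 (V = 2 - 1*6 = 2 - 6 = -4)
m(o, b) = b/2 (m(o, b) = -(-1)*b/2 = b/2)
q(t, L) = 1/(2*t)
(q(m(-1, V), 9) + 76)*(-96) = (1/(2*(((½)*(-4)))) + 76)*(-96) = ((½)/(-2) + 76)*(-96) = ((½)*(-½) + 76)*(-96) = (-¼ + 76)*(-96) = (303/4)*(-96) = -7272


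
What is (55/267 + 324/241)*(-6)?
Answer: -199526/21449 ≈ -9.3023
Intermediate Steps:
(55/267 + 324/241)*(-6) = (99763/64347)*(-6) = -199526/21449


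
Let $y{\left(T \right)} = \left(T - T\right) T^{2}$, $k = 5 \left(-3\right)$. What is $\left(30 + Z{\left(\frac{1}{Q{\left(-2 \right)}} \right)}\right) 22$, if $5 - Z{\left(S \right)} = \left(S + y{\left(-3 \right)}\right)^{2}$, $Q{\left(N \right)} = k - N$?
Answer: $\frac{130108}{169} \approx 769.87$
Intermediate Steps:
$k = -15$
$y{\left(T \right)} = 0$ ($y{\left(T \right)} = 0 T^{2} = 0$)
$Q{\left(N \right)} = -15 - N$
$Z{\left(S \right)} = 5 - S^{2}$ ($Z{\left(S \right)} = 5 - \left(S + 0\right)^{2} = 5 - S^{2}$)
$\left(30 + Z{\left(\frac{1}{Q{\left(-2 \right)}} \right)}\right) 22 = \left(30 + \left(5 - \left(\frac{1}{-15 - -2}\right)^{2}\right)\right) 22 = \left(30 + \left(5 - \left(\frac{1}{-15 + 2}\right)^{2}\right)\right) 22 = \left(30 + \left(5 - \left(\frac{1}{-13}\right)^{2}\right)\right) 22 = \left(30 + \left(5 - \left(- \frac{1}{13}\right)^{2}\right)\right) 22 = \left(30 + \left(5 - \frac{1}{169}\right)\right) 22 = \left(30 + \frac{844}{169}\right) 22 = \frac{5914}{169} \cdot 22 = \frac{130108}{169}$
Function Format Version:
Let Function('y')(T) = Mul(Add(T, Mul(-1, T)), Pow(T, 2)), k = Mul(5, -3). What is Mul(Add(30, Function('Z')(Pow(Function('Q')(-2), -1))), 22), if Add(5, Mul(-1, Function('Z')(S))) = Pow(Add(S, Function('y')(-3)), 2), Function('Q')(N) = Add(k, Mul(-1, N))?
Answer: Rational(130108, 169) ≈ 769.87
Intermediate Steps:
k = -15
Function('y')(T) = 0 (Function('y')(T) = Mul(0, Pow(T, 2)) = 0)
Function('Q')(N) = Add(-15, Mul(-1, N))
Function('Z')(S) = Add(5, Mul(-1, Pow(S, 2))) (Function('Z')(S) = Add(5, Mul(-1, Pow(Add(S, 0), 2))) = Add(5, Mul(-1, Pow(S, 2))))
Mul(Add(30, Function('Z')(Pow(Function('Q')(-2), -1))), 22) = Mul(Add(30, Add(5, Mul(-1, Pow(Pow(Add(-15, Mul(-1, -2)), -1), 2)))), 22) = Mul(Add(30, Add(5, Mul(-1, Pow(Pow(Add(-15, 2), -1), 2)))), 22) = Mul(Add(30, Add(5, Mul(-1, Pow(Pow(-13, -1), 2)))), 22) = Mul(Add(30, Add(5, Mul(-1, Pow(Rational(-1, 13), 2)))), 22) = Mul(Add(30, Add(5, Mul(-1, Rational(1, 169)))), 22) = Mul(Add(30, Add(5, Rational(-1, 169))), 22) = Mul(Add(30, Rational(844, 169)), 22) = Mul(Rational(5914, 169), 22) = Rational(130108, 169)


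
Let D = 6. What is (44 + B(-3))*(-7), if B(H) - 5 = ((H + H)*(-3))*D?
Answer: -1099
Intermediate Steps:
B(H) = 5 - 36*H (B(H) = 5 + ((H + H)*(-3))*6 = 5 + ((2*H)*(-3))*6 = 5 - 6*H*6 = 5 - 36*H)
(44 + B(-3))*(-7) = (44 + (5 - 36*(-3)))*(-7) = (44 + (5 + 108))*(-7) = (44 + 113)*(-7) = 157*(-7) = -1099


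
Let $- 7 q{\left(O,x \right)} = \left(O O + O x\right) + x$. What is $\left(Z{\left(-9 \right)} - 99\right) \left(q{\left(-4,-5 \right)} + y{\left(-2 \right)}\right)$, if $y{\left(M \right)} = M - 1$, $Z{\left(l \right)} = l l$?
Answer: $\frac{936}{7} \approx 133.71$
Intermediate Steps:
$Z{\left(l \right)} = l^{2}$
$q{\left(O,x \right)} = - \frac{x}{7} - \frac{O^{2}}{7} - \frac{O x}{7}$ ($q{\left(O,x \right)} = - \frac{\left(O O + O x\right) + x}{7} = - \frac{\left(O^{2} + O x\right) + x}{7} = - \frac{x + O^{2} + O x}{7} = - \frac{x}{7} - \frac{O^{2}}{7} - \frac{O x}{7}$)
$y{\left(M \right)} = -1 + M$
$\left(Z{\left(-9 \right)} - 99\right) \left(q{\left(-4,-5 \right)} + y{\left(-2 \right)}\right) = \left(\left(-9\right)^{2} - 99\right) \left(\left(\left(- \frac{1}{7}\right) \left(-5\right) - \frac{\left(-4\right)^{2}}{7} - \left(- \frac{4}{7}\right) \left(-5\right)\right) - 3\right) = \left(81 - 99\right) \left(\left(\frac{5}{7} - \frac{16}{7} - \frac{20}{7}\right) - 3\right) = - 18 \left(\left(\frac{5}{7} - \frac{16}{7} - \frac{20}{7}\right) - 3\right) = - 18 \left(- \frac{31}{7} - 3\right) = \left(-18\right) \left(- \frac{52}{7}\right) = \frac{936}{7}$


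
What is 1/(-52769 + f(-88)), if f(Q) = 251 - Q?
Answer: -1/52430 ≈ -1.9073e-5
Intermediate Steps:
1/(-52769 + f(-88)) = 1/(-52769 + (251 - 1*(-88))) = 1/(-52769 + (251 + 88)) = 1/(-52769 + 339) = 1/(-52430) = -1/52430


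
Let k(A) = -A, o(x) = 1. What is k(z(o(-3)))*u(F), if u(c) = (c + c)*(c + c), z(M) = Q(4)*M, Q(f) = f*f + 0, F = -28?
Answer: -50176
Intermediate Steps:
Q(f) = f**2 (Q(f) = f**2 + 0 = f**2)
z(M) = 16*M (z(M) = 4**2*M = 16*M)
u(c) = 4*c**2 (u(c) = (2*c)*(2*c) = 4*c**2)
k(z(o(-3)))*u(F) = (-16)*(4*(-28)**2) = (-1*16)*(4*784) = -16*3136 = -50176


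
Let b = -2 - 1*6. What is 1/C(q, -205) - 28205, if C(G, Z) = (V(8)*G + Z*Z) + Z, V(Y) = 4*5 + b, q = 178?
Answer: -1239778979/43956 ≈ -28205.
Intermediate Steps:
b = -8 (b = -2 - 6 = -8)
V(Y) = 12 (V(Y) = 4*5 - 8 = 20 - 8 = 12)
C(G, Z) = Z + Z² + 12*G (C(G, Z) = (12*G + Z*Z) + Z = (12*G + Z²) + Z = (Z² + 12*G) + Z = Z + Z² + 12*G)
1/C(q, -205) - 28205 = 1/(-205 + (-205)² + 12*178) - 28205 = 1/(-205 + 42025 + 2136) - 28205 = 1/43956 - 28205 = -1239778979/43956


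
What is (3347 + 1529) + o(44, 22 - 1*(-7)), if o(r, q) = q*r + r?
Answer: 6196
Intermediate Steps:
o(r, q) = r + q*r
(3347 + 1529) + o(44, 22 - 1*(-7)) = (3347 + 1529) + 44*(1 + (22 - 1*(-7))) = 4876 + 44*(1 + (22 + 7)) = 4876 + 44*(1 + 29) = 4876 + 44*30 = 4876 + 1320 = 6196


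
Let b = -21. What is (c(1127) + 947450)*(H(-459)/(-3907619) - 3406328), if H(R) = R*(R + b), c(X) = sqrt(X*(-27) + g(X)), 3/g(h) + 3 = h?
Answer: -12611158509489352400/3907619 - 6655316116676*I*sqrt(9610816233)/1098040939 ≈ -3.2273e+12 - 5.942e+8*I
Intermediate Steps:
g(h) = 3/(-3 + h)
c(X) = sqrt(-27*X + 3/(-3 + X)) (c(X) = sqrt(X*(-27) + 3/(-3 + X)) = sqrt(-27*X + 3/(-3 + X)))
H(R) = R*(-21 + R) (H(R) = R*(R - 21) = R*(-21 + R))
(c(1127) + 947450)*(H(-459)/(-3907619) - 3406328) = (sqrt(-27*1127 + 3/(-3 + 1127)) + 947450)*(-459*(-21 - 459)/(-3907619) - 3406328) = (sqrt(-30429 + 3/1124) + 947450)*(-459*(-480)*(-1/3907619) - 3406328) = (sqrt(-30429 + 3*(1/1124)) + 947450)*(220320*(-1/3907619) - 3406328) = (sqrt(-30429 + 3/1124) + 947450)*(-220320/3907619 - 3406328) = (sqrt(-34202193/1124) + 947450)*(-13310632233352/3907619) = (I*sqrt(9610816233)/562 + 947450)*(-13310632233352/3907619) = (947450 + I*sqrt(9610816233)/562)*(-13310632233352/3907619) = -12611158509489352400/3907619 - 6655316116676*I*sqrt(9610816233)/1098040939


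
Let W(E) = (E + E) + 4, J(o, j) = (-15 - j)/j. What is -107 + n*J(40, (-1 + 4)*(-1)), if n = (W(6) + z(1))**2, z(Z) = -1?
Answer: 793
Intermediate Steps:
J(o, j) = (-15 - j)/j
W(E) = 4 + 2*E (W(E) = 2*E + 4 = 4 + 2*E)
n = 225 (n = ((4 + 2*6) - 1)**2 = ((4 + 12) - 1)**2 = (16 - 1)**2 = 15**2 = 225)
-107 + n*J(40, (-1 + 4)*(-1)) = -107 + 225*((-15 - (-1 + 4)*(-1))/(((-1 + 4)*(-1)))) = -107 + 225*((-15 - 3*(-1))/((3*(-1)))) = -107 + 225*((-15 - 1*(-3))/(-3)) = -107 + 225*(-(-15 + 3)/3) = -107 + 225*(-1/3*(-12)) = -107 + 225*4 = -107 + 900 = 793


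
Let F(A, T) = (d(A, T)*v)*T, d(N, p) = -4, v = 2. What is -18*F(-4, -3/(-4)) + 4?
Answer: 112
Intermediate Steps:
F(A, T) = -8*T (F(A, T) = (-4*2)*T = -8*T)
-18*F(-4, -3/(-4)) + 4 = -(-144)*(-3/(-4)) + 4 = -(-144)*(-3*(-¼)) + 4 = -(-144)*3/4 + 4 = -18*(-6) + 4 = 108 + 4 = 112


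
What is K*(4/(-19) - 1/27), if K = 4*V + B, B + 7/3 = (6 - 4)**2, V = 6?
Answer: -9779/1539 ≈ -6.3541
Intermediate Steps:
B = 5/3 (B = -7/3 + (6 - 4)**2 = -7/3 + 2**2 = -7/3 + 4 = 5/3 ≈ 1.6667)
K = 77/3 (K = 4*6 + 5/3 = 24 + 5/3 = 77/3 ≈ 25.667)
K*(4/(-19) - 1/27) = 77*(4/(-19) - 1/27)/3 = 77*(4*(-1/19) - 1*1/27)/3 = 77*(-4/19 - 1/27)/3 = (77/3)*(-127/513) = -9779/1539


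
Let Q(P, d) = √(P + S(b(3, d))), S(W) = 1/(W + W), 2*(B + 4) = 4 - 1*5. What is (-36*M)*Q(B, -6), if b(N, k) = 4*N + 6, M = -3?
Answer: 18*I*√161 ≈ 228.39*I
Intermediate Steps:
b(N, k) = 6 + 4*N
B = -9/2 (B = -4 + (4 - 1*5)/2 = -4 + (4 - 5)/2 = -4 + (½)*(-1) = -4 - ½ = -9/2 ≈ -4.5000)
S(W) = 1/(2*W)
Q(P, d) = √(1/36 + P) (Q(P, d) = √(P + 1/(2*(6 + 4*3))) = √(P + 1/(2*(6 + 12))) = √(P + (½)/18) = √(P + (½)*(1/18)) = √(P + 1/36) = √(1/36 + P))
(-36*M)*Q(B, -6) = (-36*(-3))*(√(1 + 36*(-9/2))/6) = 108*(√(1 - 162)/6) = 108*(√(-161)/6) = 108*((I*√161)/6) = 108*(I*√161/6) = 18*I*√161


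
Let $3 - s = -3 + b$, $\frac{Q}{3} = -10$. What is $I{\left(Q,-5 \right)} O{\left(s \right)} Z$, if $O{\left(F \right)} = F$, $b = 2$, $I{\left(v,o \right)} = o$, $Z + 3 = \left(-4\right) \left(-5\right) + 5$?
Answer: $-440$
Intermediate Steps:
$Q = -30$ ($Q = 3 \left(-10\right) = -30$)
$Z = 22$ ($Z = -3 + \left(\left(-4\right) \left(-5\right) + 5\right) = -3 + \left(20 + 5\right) = -3 + 25 = 22$)
$s = 4$ ($s = 3 - \left(-3 + 2\right) = 3 - -1 = 3 + 1 = 4$)
$I{\left(Q,-5 \right)} O{\left(s \right)} Z = \left(-5\right) 4 \cdot 22 = \left(-20\right) 22 = -440$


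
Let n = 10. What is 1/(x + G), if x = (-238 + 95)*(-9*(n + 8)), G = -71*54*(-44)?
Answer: 1/191862 ≈ 5.2121e-6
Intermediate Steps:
G = 168696 (G = -3834*(-44) = 168696)
x = 23166 (x = (-238 + 95)*(-9*(10 + 8)) = -(-1287)*18 = -143*(-162) = 23166)
1/(x + G) = 1/(23166 + 168696) = 1/191862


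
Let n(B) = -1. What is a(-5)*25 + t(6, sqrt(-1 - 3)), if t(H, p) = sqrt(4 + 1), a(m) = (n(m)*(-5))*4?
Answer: 500 + sqrt(5) ≈ 502.24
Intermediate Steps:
a(m) = 20 (a(m) = -1*(-5)*4 = 5*4 = 20)
t(H, p) = sqrt(5)
a(-5)*25 + t(6, sqrt(-1 - 3)) = 20*25 + sqrt(5) = 500 + sqrt(5)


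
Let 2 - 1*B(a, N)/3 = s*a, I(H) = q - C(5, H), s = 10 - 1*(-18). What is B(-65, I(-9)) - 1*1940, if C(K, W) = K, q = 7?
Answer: 3526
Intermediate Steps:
s = 28 (s = 10 + 18 = 28)
I(H) = 2 (I(H) = 7 - 1*5 = 7 - 5 = 2)
B(a, N) = 6 - 84*a
B(-65, I(-9)) - 1*1940 = (6 - 84*(-65)) - 1*1940 = (6 + 5460) - 1940 = 5466 - 1940 = 3526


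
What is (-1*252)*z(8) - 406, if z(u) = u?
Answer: -2422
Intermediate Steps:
(-1*252)*z(8) - 406 = -1*252*8 - 406 = -252*8 - 406 = -2016 - 406 = -2422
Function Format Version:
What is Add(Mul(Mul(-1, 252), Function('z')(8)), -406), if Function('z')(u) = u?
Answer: -2422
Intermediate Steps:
Add(Mul(Mul(-1, 252), Function('z')(8)), -406) = Add(Mul(Mul(-1, 252), 8), -406) = Add(Mul(-252, 8), -406) = Add(-2016, -406) = -2422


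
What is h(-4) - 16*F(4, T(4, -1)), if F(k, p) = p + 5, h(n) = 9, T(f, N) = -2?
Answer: -39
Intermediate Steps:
F(k, p) = 5 + p
h(-4) - 16*F(4, T(4, -1)) = 9 - 16*(5 - 2) = 9 - 16*3 = 9 - 48 = -39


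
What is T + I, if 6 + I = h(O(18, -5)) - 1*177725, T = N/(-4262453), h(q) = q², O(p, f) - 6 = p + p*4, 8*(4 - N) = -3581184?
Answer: -718287714947/4262453 ≈ -1.6852e+5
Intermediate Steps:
N = 447652 (N = 4 - ⅛*(-3581184) = 4 + 447648 = 447652)
O(p, f) = 6 + 5*p (O(p, f) = 6 + (p + p*4) = 6 + (p + 4*p) = 6 + 5*p)
T = -447652/4262453 (T = 447652/(-4262453) = 447652*(-1/4262453) = -447652/4262453 ≈ -0.10502)
I = -168515 (I = -6 + ((6 + 5*18)² - 1*177725) = -6 + ((6 + 90)² - 177725) = -6 + (96² - 177725) = -6 + (9216 - 177725) = -6 - 168509 = -168515)
T + I = -447652/4262453 - 168515 = -718287714947/4262453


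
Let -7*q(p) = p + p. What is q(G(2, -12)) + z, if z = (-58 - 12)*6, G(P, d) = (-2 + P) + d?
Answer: -2916/7 ≈ -416.57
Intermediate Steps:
G(P, d) = -2 + P + d
q(p) = -2*p/7 (q(p) = -(p + p)/7 = -2*p/7)
z = -420 (z = -70*6 = -420)
q(G(2, -12)) + z = -2*(-2 + 2 - 12)/7 - 420 = -2/7*(-12) - 420 = 24/7 - 420 = -2916/7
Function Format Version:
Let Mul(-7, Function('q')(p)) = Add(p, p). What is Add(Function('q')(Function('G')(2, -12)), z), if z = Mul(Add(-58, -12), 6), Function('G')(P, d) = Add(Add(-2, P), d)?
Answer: Rational(-2916, 7) ≈ -416.57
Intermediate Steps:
Function('G')(P, d) = Add(-2, P, d)
Function('q')(p) = Mul(Rational(-2, 7), p) (Function('q')(p) = Mul(Rational(-1, 7), Add(p, p)) = Mul(Rational(-1, 7), Mul(2, p)) = Mul(Rational(-2, 7), p))
z = -420 (z = Mul(-70, 6) = -420)
Add(Function('q')(Function('G')(2, -12)), z) = Add(Mul(Rational(-2, 7), Add(-2, 2, -12)), -420) = Add(Mul(Rational(-2, 7), -12), -420) = Add(Rational(24, 7), -420) = Rational(-2916, 7)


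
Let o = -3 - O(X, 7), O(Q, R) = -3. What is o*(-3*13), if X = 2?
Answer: 0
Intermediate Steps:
o = 0 (o = -3 - 1*(-3) = -3 + 3 = 0)
o*(-3*13) = 0*(-3*13) = 0*(-39) = 0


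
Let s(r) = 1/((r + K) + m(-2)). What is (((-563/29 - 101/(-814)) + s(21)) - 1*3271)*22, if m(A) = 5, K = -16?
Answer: -388341092/5365 ≈ -72384.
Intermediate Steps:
s(r) = 1/(-11 + r) (s(r) = 1/((r - 16) + 5) = 1/((-16 + r) + 5) = 1/(-11 + r))
(((-563/29 - 101/(-814)) + s(21)) - 1*3271)*22 = (((-563/29 - 101/(-814)) + 1/(-11 + 21)) - 1*3271)*22 = (((-563*1/29 - 101*(-1/814)) + 1/10) - 3271)*22 = (((-563/29 + 101/814) + ⅒) - 3271)*22 = ((-455353/23606 + ⅒) - 3271)*22 = (-1132481/59015 - 3271)*22 = -194170546/59015*22 = -388341092/5365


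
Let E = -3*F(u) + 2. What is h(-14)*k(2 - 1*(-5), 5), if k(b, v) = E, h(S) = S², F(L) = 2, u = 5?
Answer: -784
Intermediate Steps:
E = -4 (E = -3*2 + 2 = -6 + 2 = -4)
k(b, v) = -4
h(-14)*k(2 - 1*(-5), 5) = (-14)²*(-4) = 196*(-4) = -784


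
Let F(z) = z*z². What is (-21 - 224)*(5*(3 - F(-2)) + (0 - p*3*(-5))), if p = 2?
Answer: -20825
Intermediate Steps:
F(z) = z³
(-21 - 224)*(5*(3 - F(-2)) + (0 - p*3*(-5))) = (-21 - 224)*(5*(3 - 1*(-2)³) + (0 - 2*3*(-5))) = -245*(5*(3 - 1*(-8)) + (0 - 6*(-5))) = -245*(5*(3 + 8) + (0 - 1*(-30))) = -245*(5*11 + (0 + 30)) = -245*(55 + 30) = -245*85 = -20825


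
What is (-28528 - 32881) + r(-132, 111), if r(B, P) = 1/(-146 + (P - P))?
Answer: -8965715/146 ≈ -61409.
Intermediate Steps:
r(B, P) = -1/146 (r(B, P) = 1/(-146 + 0) = 1/(-146) = -1/146)
(-28528 - 32881) + r(-132, 111) = (-28528 - 32881) - 1/146 = -61409 - 1/146 = -8965715/146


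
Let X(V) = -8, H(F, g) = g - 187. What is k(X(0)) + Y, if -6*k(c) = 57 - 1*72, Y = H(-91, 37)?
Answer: -295/2 ≈ -147.50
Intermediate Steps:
H(F, g) = -187 + g
Y = -150 (Y = -187 + 37 = -150)
k(c) = 5/2 (k(c) = -(57 - 1*72)/6 = -(57 - 72)/6 = -⅙*(-15) = 5/2)
k(X(0)) + Y = 5/2 - 150 = -295/2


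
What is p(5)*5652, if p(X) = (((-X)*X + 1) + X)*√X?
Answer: -107388*√5 ≈ -2.4013e+5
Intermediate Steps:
p(X) = √X*(1 + X - X²) (p(X) = ((-X² + 1) + X)*√X = ((1 - X²) + X)*√X = (1 + X - X²)*√X = √X*(1 + X - X²))
p(5)*5652 = (√5*(1 + 5 - 1*5²))*5652 = (√5*(1 + 5 - 1*25))*5652 = (√5*(1 + 5 - 25))*5652 = (√5*(-19))*5652 = -19*√5*5652 = -107388*√5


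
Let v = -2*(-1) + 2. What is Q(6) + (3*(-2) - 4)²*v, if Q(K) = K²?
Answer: 436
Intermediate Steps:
v = 4 (v = 2 + 2 = 4)
Q(6) + (3*(-2) - 4)²*v = 6² + (3*(-2) - 4)²*4 = 36 + (-6 - 4)²*4 = 36 + (-10)²*4 = 36 + 100*4 = 36 + 400 = 436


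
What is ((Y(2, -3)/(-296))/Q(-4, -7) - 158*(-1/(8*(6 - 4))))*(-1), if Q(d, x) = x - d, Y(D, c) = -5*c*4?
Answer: -2943/296 ≈ -9.9426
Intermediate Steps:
Y(D, c) = -20*c
((Y(2, -3)/(-296))/Q(-4, -7) - 158*(-1/(8*(6 - 4))))*(-1) = ((-20*(-3)/(-296))/(-7 - 1*(-4)) - 158*(-1/(8*(6 - 4))))*(-1) = ((60*(-1/296))/(-7 + 4) - 158/((-8*2)))*(-1) = (-15/74/(-3) - 158/(-16))*(-1) = (-15/74*(-⅓) - 158*(-1/16))*(-1) = (5/74 + 79/8)*(-1) = (2943/296)*(-1) = -2943/296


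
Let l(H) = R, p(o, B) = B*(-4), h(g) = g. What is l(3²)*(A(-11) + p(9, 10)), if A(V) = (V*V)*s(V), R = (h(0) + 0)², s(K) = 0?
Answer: 0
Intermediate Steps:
p(o, B) = -4*B
R = 0 (R = (0 + 0)² = 0² = 0)
A(V) = 0 (A(V) = (V*V)*0 = V²*0 = 0)
l(H) = 0
l(3²)*(A(-11) + p(9, 10)) = 0*(0 - 4*10) = 0*(0 - 40) = 0*(-40) = 0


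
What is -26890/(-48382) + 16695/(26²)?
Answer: 412957565/16353116 ≈ 25.253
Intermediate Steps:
-26890/(-48382) + 16695/(26²) = -26890*(-1/48382) + 16695/676 = 13445/24191 + 16695*(1/676) = 13445/24191 + 16695/676 = 412957565/16353116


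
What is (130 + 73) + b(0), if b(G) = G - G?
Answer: 203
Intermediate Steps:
b(G) = 0
(130 + 73) + b(0) = (130 + 73) + 0 = 203 + 0 = 203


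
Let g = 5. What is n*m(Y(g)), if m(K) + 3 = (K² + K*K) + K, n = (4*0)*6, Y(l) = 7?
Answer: 0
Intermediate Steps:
n = 0 (n = 0*6 = 0)
m(K) = -3 + K + 2*K² (m(K) = -3 + ((K² + K*K) + K) = -3 + ((K² + K²) + K) = -3 + (2*K² + K) = -3 + (K + 2*K²) = -3 + K + 2*K²)
n*m(Y(g)) = 0*(-3 + 7 + 2*7²) = 0*(-3 + 7 + 2*49) = 0*(-3 + 7 + 98) = 0*102 = 0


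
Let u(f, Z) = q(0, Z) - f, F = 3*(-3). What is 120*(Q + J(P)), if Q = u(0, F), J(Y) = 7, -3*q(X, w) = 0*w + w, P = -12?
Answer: 1200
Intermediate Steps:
q(X, w) = -w/3 (q(X, w) = -(0*w + w)/3 = -(0 + w)/3 = -w/3)
F = -9
u(f, Z) = -f - Z/3 (u(f, Z) = -Z/3 - f = -f - Z/3)
Q = 3 (Q = -1*0 - ⅓*(-9) = 0 + 3 = 3)
120*(Q + J(P)) = 120*(3 + 7) = 120*10 = 1200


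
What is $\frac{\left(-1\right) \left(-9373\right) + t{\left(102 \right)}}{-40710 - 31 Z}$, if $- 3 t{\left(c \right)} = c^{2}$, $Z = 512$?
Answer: $- \frac{5905}{56582} \approx -0.10436$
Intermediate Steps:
$t{\left(c \right)} = - \frac{c^{2}}{3}$
$\frac{\left(-1\right) \left(-9373\right) + t{\left(102 \right)}}{-40710 - 31 Z} = \frac{\left(-1\right) \left(-9373\right) - \frac{102^{2}}{3}}{-40710 - 15872} = \frac{9373 - 3468}{-40710 - 15872} = \frac{9373 - 3468}{-56582} = 5905 \left(- \frac{1}{56582}\right) = - \frac{5905}{56582}$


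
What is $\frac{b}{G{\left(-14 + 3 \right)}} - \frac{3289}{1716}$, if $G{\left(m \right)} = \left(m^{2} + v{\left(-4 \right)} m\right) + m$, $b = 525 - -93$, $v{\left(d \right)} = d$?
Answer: $\frac{1937}{924} \approx 2.0963$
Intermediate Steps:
$b = 618$ ($b = 525 + 93 = 618$)
$G{\left(m \right)} = m^{2} - 3 m$ ($G{\left(m \right)} = \left(m^{2} - 4 m\right) + m = m^{2} - 3 m$)
$\frac{b}{G{\left(-14 + 3 \right)}} - \frac{3289}{1716} = \frac{618}{\left(-14 + 3\right) \left(-3 + \left(-14 + 3\right)\right)} - \frac{3289}{1716} = \frac{618}{\left(-11\right) \left(-3 - 11\right)} - \frac{23}{12} = \frac{618}{\left(-11\right) \left(-14\right)} - \frac{23}{12} = \frac{618}{154} - \frac{23}{12} = 618 \cdot \frac{1}{154} - \frac{23}{12} = \frac{309}{77} - \frac{23}{12} = \frac{1937}{924}$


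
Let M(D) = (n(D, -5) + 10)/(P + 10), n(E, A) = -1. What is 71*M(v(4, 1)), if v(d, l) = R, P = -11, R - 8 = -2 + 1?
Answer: -639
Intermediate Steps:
R = 7 (R = 8 + (-2 + 1) = 8 - 1 = 7)
v(d, l) = 7
M(D) = -9 (M(D) = (-1 + 10)/(-11 + 10) = 9/(-1) = 9*(-1) = -9)
71*M(v(4, 1)) = 71*(-9) = -639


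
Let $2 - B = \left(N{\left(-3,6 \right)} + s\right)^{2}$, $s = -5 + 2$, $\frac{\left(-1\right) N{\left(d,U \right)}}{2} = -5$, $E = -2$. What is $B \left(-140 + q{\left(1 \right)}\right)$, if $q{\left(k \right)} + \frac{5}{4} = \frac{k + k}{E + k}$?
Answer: $\frac{26931}{4} \approx 6732.8$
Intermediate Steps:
$N{\left(d,U \right)} = 10$ ($N{\left(d,U \right)} = \left(-2\right) \left(-5\right) = 10$)
$s = -3$
$B = -47$ ($B = 2 - \left(10 - 3\right)^{2} = 2 - 7^{2} = 2 - 49 = -47$)
$q{\left(k \right)} = - \frac{5}{4} + \frac{2 k}{-2 + k}$ ($q{\left(k \right)} = - \frac{5}{4} + \frac{k + k}{-2 + k} = - \frac{5}{4} + \frac{2 k}{-2 + k}$)
$B \left(-140 + q{\left(1 \right)}\right) = - 47 \left(-140 + \frac{10 + 3 \cdot 1}{4 \left(-2 + 1\right)}\right) = - 47 \left(-140 + \frac{10 + 3}{4 \left(-1\right)}\right) = - 47 \left(-140 + \frac{1}{4} \left(-1\right) 13\right) = - 47 \left(-140 - \frac{13}{4}\right) = \left(-47\right) \left(- \frac{573}{4}\right) = \frac{26931}{4}$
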